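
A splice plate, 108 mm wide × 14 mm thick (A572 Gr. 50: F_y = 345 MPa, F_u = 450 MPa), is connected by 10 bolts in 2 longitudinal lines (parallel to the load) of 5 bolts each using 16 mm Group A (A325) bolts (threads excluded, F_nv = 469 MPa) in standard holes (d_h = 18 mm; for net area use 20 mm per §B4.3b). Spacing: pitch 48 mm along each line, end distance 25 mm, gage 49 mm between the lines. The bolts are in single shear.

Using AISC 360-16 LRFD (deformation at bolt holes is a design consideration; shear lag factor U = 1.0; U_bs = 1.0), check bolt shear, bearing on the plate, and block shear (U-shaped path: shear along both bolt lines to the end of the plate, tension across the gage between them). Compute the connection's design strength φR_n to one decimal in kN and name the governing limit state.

707.2 kN (bolt shear governs)

Bolt shear: A_b = π(16)²/4 = 201.06 mm². φR_n = 0.75 × 469 × 201.06 × 10 × 1 = 707.2 kN.
Bearing (14 mm plate, F_u = 450 MPa): end bolts L_c = 25 − 18/2 = 16, R_n = min(1.2×16×14×450, 2.4×16×14×450) = 120.96 kN/bolt; interior L_c = 48 − 18 = 30, R_n = 226.8 kN/bolt. φR_n = 0.75 × (2×120.96 + 8×226.8) = 1542.2 kN.
Block shear: shear path 2×[25+4×48] = 2×217 mm, A_gv = 6076, A_nv = 2×(217 − 4.5×20)×14 = 3556 mm²; tension across gage: (49 − 1×20)×14 = 406 mm². R_n = min(0.6×450×3556, 0.6×345×6076) + 1.0×450×406 = min(960.12, 1257.7) + 182.7 = 1142.8 kN. φR_n = 0.75 × 1142.8 = 857.1 kN.
Governing: min(707.2, 1542.2, 857.1) = 707.2 kN → bolt shear.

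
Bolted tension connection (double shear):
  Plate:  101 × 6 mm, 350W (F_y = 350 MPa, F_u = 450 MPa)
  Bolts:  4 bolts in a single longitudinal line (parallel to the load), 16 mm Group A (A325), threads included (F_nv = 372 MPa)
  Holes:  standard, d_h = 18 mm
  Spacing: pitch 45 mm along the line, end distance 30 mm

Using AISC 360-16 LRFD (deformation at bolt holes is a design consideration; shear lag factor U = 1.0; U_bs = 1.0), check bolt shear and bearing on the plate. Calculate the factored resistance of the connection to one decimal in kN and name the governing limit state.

Bolt shear: A_b = π(16)²/4 = 201.06 mm². φR_n = 0.75 × 372 × 201.06 × 4 × 2 = 448.8 kN.
Bearing (6 mm plate, F_u = 450 MPa): end bolts L_c = 30 − 18/2 = 21, R_n = min(1.2×21×6×450, 2.4×16×6×450) = 68.04 kN/bolt; interior L_c = 45 − 18 = 27, R_n = 87.48 kN/bolt. φR_n = 0.75 × (1×68.04 + 3×87.48) = 247.9 kN.
Governing: min(448.8, 247.9) = 247.9 kN → bearing.

247.9 kN (bearing governs)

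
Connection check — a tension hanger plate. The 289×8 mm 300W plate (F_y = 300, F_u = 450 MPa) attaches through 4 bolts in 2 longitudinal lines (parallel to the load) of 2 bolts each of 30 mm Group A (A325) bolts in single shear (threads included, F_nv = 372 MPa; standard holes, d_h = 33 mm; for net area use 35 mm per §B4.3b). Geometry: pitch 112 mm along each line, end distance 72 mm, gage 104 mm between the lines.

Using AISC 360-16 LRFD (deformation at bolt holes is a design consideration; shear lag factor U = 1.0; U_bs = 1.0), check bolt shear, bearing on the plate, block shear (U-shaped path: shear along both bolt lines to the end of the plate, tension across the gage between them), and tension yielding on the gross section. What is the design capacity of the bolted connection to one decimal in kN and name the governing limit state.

Bolt shear: A_b = π(30)²/4 = 706.86 mm². φR_n = 0.75 × 372 × 706.86 × 4 × 1 = 788.9 kN.
Bearing (8 mm plate, F_u = 450 MPa): end bolts L_c = 72 − 33/2 = 55.5, R_n = min(1.2×55.5×8×450, 2.4×30×8×450) = 239.76 kN/bolt; interior L_c = 112 − 33 = 79, R_n = 259.2 kN/bolt. φR_n = 0.75 × (2×239.76 + 2×259.2) = 748.4 kN.
Block shear: shear path 2×[72+1×112] = 2×184 mm, A_gv = 2944, A_nv = 2×(184 − 1.5×35)×8 = 2104 mm²; tension across gage: (104 − 1×35)×8 = 552 mm². R_n = min(0.6×450×2104, 0.6×300×2944) + 1.0×450×552 = min(568.08, 529.92) + 248.4 = 778.32 kN. φR_n = 0.75 × 778.32 = 583.7 kN.
Tension yield (gross): A_g = 289×8 = 2312 mm². φR_n = 0.90 × 300 × 2312 = 624.2 kN.
Governing: min(788.9, 748.4, 583.7, 624.2) = 583.7 kN → block shear.

583.7 kN (block shear governs)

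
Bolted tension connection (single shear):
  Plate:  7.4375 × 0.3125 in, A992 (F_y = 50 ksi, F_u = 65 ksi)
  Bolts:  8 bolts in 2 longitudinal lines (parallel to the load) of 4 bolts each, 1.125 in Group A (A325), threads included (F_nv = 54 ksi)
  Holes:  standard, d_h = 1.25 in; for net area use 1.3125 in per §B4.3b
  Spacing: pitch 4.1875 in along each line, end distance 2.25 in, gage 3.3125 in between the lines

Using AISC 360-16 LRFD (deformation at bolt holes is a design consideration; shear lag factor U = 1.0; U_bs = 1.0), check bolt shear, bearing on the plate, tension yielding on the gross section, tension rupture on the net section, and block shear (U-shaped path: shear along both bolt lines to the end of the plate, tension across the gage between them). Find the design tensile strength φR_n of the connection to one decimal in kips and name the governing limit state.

73.3 kips (net-section rupture governs)

Bolt shear: A_b = π(1.125)²/4 = 0.99402 in². φR_n = 0.75 × 54 × 0.99402 × 8 × 1 = 322.1 kips.
Bearing (0.3125 in plate, F_u = 65 ksi): end bolts L_c = 2.25 − 1.25/2 = 1.625, R_n = min(1.2×1.625×0.3125×65, 2.4×1.125×0.3125×65) = 39.609 kips/bolt; interior L_c = 4.1875 − 1.25 = 2.9375, R_n = 54.844 kips/bolt. φR_n = 0.75 × (2×39.609 + 6×54.844) = 306.2 kips.
Tension yield (gross): A_g = 7.4375×0.3125 = 2.3242 in². φR_n = 0.90 × 50 × 2.3242 = 104.6 kips.
Tension rupture (net): A_n = (7.4375 − 2×1.3125)×0.3125 = 1.5039 in² (U = 1.0, A_e = A_n). φR_n = 0.75 × 65 × 1.5039 = 73.3 kips.
Block shear: shear path 2×[2.25+3×4.1875] = 2×14.8125 in, A_gv = 9.2578, A_nv = 2×(14.8125 − 3.5×1.3125)×0.3125 = 6.3867 in²; tension across gage: (3.3125 − 1×1.3125)×0.3125 = 0.625 in². R_n = min(0.6×65×6.3867, 0.6×50×9.2578) + 1.0×65×0.625 = min(249.08, 277.73) + 40.625 = 289.71 kips. φR_n = 0.75 × 289.71 = 217.3 kips.
Governing: min(322.1, 306.2, 104.6, 73.3, 217.3) = 73.3 kips → net-section rupture.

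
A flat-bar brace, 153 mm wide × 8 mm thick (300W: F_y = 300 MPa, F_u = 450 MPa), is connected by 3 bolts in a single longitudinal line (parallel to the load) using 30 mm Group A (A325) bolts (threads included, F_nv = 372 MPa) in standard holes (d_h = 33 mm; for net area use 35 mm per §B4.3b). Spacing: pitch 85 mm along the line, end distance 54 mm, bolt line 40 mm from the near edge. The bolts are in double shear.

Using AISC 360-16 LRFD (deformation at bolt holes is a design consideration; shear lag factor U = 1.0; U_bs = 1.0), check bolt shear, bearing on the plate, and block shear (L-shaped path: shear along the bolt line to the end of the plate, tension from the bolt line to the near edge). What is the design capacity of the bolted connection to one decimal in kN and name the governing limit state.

Bolt shear: A_b = π(30)²/4 = 706.86 mm². φR_n = 0.75 × 372 × 706.86 × 3 × 2 = 1183.3 kN.
Bearing (8 mm plate, F_u = 450 MPa): end bolts L_c = 54 − 33/2 = 37.5, R_n = min(1.2×37.5×8×450, 2.4×30×8×450) = 162 kN/bolt; interior L_c = 85 − 33 = 52, R_n = 224.64 kN/bolt. φR_n = 0.75 × (1×162 + 2×224.64) = 458.5 kN.
Block shear: shear path 1×[54+2×85] = 1×224 mm, A_gv = 1792, A_nv = 1×(224 − 2.5×35)×8 = 1092 mm²; tension to near edge: (40 − 0.5×35)×8 = 180 mm². R_n = min(0.6×450×1092, 0.6×300×1792) + 1.0×450×180 = min(294.84, 322.56) + 81 = 375.84 kN. φR_n = 0.75 × 375.84 = 281.9 kN.
Governing: min(1183.3, 458.5, 281.9) = 281.9 kN → block shear.

281.9 kN (block shear governs)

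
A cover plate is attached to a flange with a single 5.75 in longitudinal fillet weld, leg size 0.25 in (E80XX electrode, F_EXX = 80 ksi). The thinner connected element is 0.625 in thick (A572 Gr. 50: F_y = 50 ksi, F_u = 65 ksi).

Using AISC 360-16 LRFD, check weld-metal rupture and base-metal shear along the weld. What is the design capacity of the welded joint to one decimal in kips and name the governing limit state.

36.6 kips (weld metal governs)

Weld metal: throat = 0.707×0.25 = 0.17675 in, L = 5.75 in. φR_n = 0.75 × 0.6 × 80 × 0.17675 × 5.75 = 36.6 kips.
Base metal shear (0.625 in plate): yield φR_n = 1.0×0.6×50×0.625×5.75 = 107.8 kips; rupture φR_n = 0.75×0.6×65×0.625×5.75 = 105.1 kips; take 105.1 kips (rupture).
Governing: min(36.6, 105.1) = 36.6 kips → weld metal.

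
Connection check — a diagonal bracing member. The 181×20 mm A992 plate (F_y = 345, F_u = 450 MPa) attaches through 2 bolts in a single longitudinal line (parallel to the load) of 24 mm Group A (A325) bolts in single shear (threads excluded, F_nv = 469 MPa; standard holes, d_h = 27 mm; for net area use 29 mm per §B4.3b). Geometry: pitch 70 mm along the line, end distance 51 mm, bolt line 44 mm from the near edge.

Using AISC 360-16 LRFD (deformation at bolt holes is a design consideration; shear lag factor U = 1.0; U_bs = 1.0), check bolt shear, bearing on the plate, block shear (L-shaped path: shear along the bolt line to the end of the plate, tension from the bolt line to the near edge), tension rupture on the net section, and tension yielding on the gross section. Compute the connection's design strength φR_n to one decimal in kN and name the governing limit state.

318.3 kN (bolt shear governs)

Bolt shear: A_b = π(24)²/4 = 452.39 mm². φR_n = 0.75 × 469 × 452.39 × 2 × 1 = 318.3 kN.
Bearing (20 mm plate, F_u = 450 MPa): end bolts L_c = 51 − 27/2 = 37.5, R_n = min(1.2×37.5×20×450, 2.4×24×20×450) = 405 kN/bolt; interior L_c = 70 − 27 = 43, R_n = 464.4 kN/bolt. φR_n = 0.75 × (1×405 + 1×464.4) = 652.1 kN.
Block shear: shear path 1×[51+1×70] = 1×121 mm, A_gv = 2420, A_nv = 1×(121 − 1.5×29)×20 = 1550 mm²; tension to near edge: (44 − 0.5×29)×20 = 590 mm². R_n = min(0.6×450×1550, 0.6×345×2420) + 1.0×450×590 = min(418.5, 500.94) + 265.5 = 684 kN. φR_n = 0.75 × 684 = 513.0 kN.
Tension rupture (net): A_n = (181 − 1×29)×20 = 3040 mm² (U = 1.0, A_e = A_n). φR_n = 0.75 × 450 × 3040 = 1026.0 kN.
Tension yield (gross): A_g = 181×20 = 3620 mm². φR_n = 0.90 × 345 × 3620 = 1124.0 kN.
Governing: min(318.3, 652.1, 513.0, 1026.0, 1124.0) = 318.3 kN → bolt shear.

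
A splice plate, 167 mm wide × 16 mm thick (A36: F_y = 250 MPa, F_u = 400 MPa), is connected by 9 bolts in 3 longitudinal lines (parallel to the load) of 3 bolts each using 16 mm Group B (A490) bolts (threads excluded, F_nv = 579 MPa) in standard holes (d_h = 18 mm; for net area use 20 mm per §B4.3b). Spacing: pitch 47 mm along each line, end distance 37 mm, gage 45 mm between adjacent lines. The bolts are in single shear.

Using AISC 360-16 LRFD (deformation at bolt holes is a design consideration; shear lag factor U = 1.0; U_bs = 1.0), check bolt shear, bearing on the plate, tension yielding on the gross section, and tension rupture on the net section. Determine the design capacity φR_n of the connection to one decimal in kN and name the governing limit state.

513.6 kN (net-section rupture governs)

Bolt shear: A_b = π(16)²/4 = 201.06 mm². φR_n = 0.75 × 579 × 201.06 × 9 × 1 = 785.8 kN.
Bearing (16 mm plate, F_u = 400 MPa): end bolts L_c = 37 − 18/2 = 28, R_n = min(1.2×28×16×400, 2.4×16×16×400) = 215.04 kN/bolt; interior L_c = 47 − 18 = 29, R_n = 222.72 kN/bolt. φR_n = 0.75 × (3×215.04 + 6×222.72) = 1486.1 kN.
Tension yield (gross): A_g = 167×16 = 2672 mm². φR_n = 0.90 × 250 × 2672 = 601.2 kN.
Tension rupture (net): A_n = (167 − 3×20)×16 = 1712 mm² (U = 1.0, A_e = A_n). φR_n = 0.75 × 400 × 1712 = 513.6 kN.
Governing: min(785.8, 1486.1, 601.2, 513.6) = 513.6 kN → net-section rupture.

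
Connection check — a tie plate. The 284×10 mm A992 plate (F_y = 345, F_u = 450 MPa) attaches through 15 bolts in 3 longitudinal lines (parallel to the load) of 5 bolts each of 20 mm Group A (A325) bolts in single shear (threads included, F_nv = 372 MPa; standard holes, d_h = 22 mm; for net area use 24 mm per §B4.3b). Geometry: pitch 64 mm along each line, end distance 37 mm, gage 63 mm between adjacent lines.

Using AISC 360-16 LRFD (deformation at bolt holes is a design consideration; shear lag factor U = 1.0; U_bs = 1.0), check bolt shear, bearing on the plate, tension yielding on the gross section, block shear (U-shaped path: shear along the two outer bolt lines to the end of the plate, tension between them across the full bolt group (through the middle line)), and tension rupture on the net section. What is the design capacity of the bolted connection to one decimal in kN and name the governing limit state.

Bolt shear: A_b = π(20)²/4 = 314.16 mm². φR_n = 0.75 × 372 × 314.16 × 15 × 1 = 1314.8 kN.
Bearing (10 mm plate, F_u = 450 MPa): end bolts L_c = 37 − 22/2 = 26, R_n = min(1.2×26×10×450, 2.4×20×10×450) = 140.4 kN/bolt; interior L_c = 64 − 22 = 42, R_n = 216 kN/bolt. φR_n = 0.75 × (3×140.4 + 12×216) = 2259.9 kN.
Tension yield (gross): A_g = 284×10 = 2840 mm². φR_n = 0.90 × 345 × 2840 = 881.8 kN.
Block shear: shear path 2×[37+4×64] = 2×293 mm, A_gv = 5860, A_nv = 2×(293 − 4.5×24)×10 = 3700 mm²; tension across gage: (126 − 2×24)×10 = 780 mm². R_n = min(0.6×450×3700, 0.6×345×5860) + 1.0×450×780 = min(999, 1213) + 351 = 1350 kN. φR_n = 0.75 × 1350 = 1012.5 kN.
Tension rupture (net): A_n = (284 − 3×24)×10 = 2120 mm² (U = 1.0, A_e = A_n). φR_n = 0.75 × 450 × 2120 = 715.5 kN.
Governing: min(1314.8, 2259.9, 881.8, 1012.5, 715.5) = 715.5 kN → net-section rupture.

715.5 kN (net-section rupture governs)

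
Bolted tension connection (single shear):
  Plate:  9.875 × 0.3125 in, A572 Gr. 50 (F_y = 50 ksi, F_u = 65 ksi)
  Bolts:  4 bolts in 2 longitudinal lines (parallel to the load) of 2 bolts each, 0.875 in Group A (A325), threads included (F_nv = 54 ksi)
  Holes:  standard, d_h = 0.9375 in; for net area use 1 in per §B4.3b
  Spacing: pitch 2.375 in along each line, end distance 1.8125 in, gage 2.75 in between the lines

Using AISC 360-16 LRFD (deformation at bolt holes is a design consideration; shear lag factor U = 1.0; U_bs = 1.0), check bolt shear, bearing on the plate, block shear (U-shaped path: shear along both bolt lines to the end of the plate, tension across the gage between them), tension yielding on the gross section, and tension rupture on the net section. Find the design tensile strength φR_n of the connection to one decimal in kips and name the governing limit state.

75.8 kips (block shear governs)

Bolt shear: A_b = π(0.875)²/4 = 0.60132 in². φR_n = 0.75 × 54 × 0.60132 × 4 × 1 = 97.4 kips.
Bearing (0.3125 in plate, F_u = 65 ksi): end bolts L_c = 1.8125 − 0.9375/2 = 1.34375, R_n = min(1.2×1.34375×0.3125×65, 2.4×0.875×0.3125×65) = 32.754 kips/bolt; interior L_c = 2.375 − 0.9375 = 1.4375, R_n = 35.039 kips/bolt. φR_n = 0.75 × (2×32.754 + 2×35.039) = 101.7 kips.
Block shear: shear path 2×[1.8125+1×2.375] = 2×4.1875 in, A_gv = 2.6172, A_nv = 2×(4.1875 − 1.5×1)×0.3125 = 1.6797 in²; tension across gage: (2.75 − 1×1)×0.3125 = 0.54688 in². R_n = min(0.6×65×1.6797, 0.6×50×2.6172) + 1.0×65×0.54688 = min(65.508, 78.516) + 35.547 = 101.06 kips. φR_n = 0.75 × 101.06 = 75.8 kips.
Tension yield (gross): A_g = 9.875×0.3125 = 3.0859 in². φR_n = 0.90 × 50 × 3.0859 = 138.9 kips.
Tension rupture (net): A_n = (9.875 − 2×1)×0.3125 = 2.4609 in² (U = 1.0, A_e = A_n). φR_n = 0.75 × 65 × 2.4609 = 120.0 kips.
Governing: min(97.4, 101.7, 75.8, 138.9, 120.0) = 75.8 kips → block shear.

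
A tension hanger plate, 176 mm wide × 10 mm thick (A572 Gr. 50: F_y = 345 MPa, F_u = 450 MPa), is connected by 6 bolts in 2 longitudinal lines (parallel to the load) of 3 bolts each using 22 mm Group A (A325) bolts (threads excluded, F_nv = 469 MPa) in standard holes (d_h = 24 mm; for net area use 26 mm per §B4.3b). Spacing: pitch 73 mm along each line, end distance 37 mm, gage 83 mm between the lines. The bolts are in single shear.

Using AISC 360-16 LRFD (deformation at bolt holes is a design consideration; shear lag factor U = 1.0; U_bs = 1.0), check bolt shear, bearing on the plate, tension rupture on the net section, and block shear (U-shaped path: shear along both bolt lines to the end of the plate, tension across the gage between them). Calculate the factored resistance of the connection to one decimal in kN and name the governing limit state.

418.5 kN (net-section rupture governs)

Bolt shear: A_b = π(22)²/4 = 380.13 mm². φR_n = 0.75 × 469 × 380.13 × 6 × 1 = 802.3 kN.
Bearing (10 mm plate, F_u = 450 MPa): end bolts L_c = 37 − 24/2 = 25, R_n = min(1.2×25×10×450, 2.4×22×10×450) = 135 kN/bolt; interior L_c = 73 − 24 = 49, R_n = 237.6 kN/bolt. φR_n = 0.75 × (2×135 + 4×237.6) = 915.3 kN.
Tension rupture (net): A_n = (176 − 2×26)×10 = 1240 mm² (U = 1.0, A_e = A_n). φR_n = 0.75 × 450 × 1240 = 418.5 kN.
Block shear: shear path 2×[37+2×73] = 2×183 mm, A_gv = 3660, A_nv = 2×(183 − 2.5×26)×10 = 2360 mm²; tension across gage: (83 − 1×26)×10 = 570 mm². R_n = min(0.6×450×2360, 0.6×345×3660) + 1.0×450×570 = min(637.2, 757.62) + 256.5 = 893.7 kN. φR_n = 0.75 × 893.7 = 670.3 kN.
Governing: min(802.3, 915.3, 418.5, 670.3) = 418.5 kN → net-section rupture.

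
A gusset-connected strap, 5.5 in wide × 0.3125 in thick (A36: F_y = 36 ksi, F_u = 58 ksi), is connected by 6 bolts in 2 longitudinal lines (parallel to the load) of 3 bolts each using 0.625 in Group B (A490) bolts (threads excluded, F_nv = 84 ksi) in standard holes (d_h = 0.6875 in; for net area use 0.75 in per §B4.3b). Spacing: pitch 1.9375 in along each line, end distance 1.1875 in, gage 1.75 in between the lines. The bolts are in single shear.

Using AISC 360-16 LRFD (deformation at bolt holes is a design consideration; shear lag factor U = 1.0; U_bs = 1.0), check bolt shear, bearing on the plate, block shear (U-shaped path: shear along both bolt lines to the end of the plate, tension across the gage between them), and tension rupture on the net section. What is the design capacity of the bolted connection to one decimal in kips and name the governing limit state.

54.4 kips (net-section rupture governs)

Bolt shear: A_b = π(0.625)²/4 = 0.3068 in². φR_n = 0.75 × 84 × 0.3068 × 6 × 1 = 116.0 kips.
Bearing (0.3125 in plate, F_u = 58 ksi): end bolts L_c = 1.1875 − 0.6875/2 = 0.84375, R_n = min(1.2×0.84375×0.3125×58, 2.4×0.625×0.3125×58) = 18.352 kips/bolt; interior L_c = 1.9375 − 0.6875 = 1.25, R_n = 27.188 kips/bolt. φR_n = 0.75 × (2×18.352 + 4×27.188) = 109.1 kips.
Block shear: shear path 2×[1.1875+2×1.9375] = 2×5.0625 in, A_gv = 3.1641, A_nv = 2×(5.0625 − 2.5×0.75)×0.3125 = 1.9922 in²; tension across gage: (1.75 − 1×0.75)×0.3125 = 0.3125 in². R_n = min(0.6×58×1.9922, 0.6×36×3.1641) + 1.0×58×0.3125 = min(69.329, 68.345) + 18.125 = 86.47 kips. φR_n = 0.75 × 86.47 = 64.9 kips.
Tension rupture (net): A_n = (5.5 − 2×0.75)×0.3125 = 1.25 in² (U = 1.0, A_e = A_n). φR_n = 0.75 × 58 × 1.25 = 54.4 kips.
Governing: min(116.0, 109.1, 64.9, 54.4) = 54.4 kips → net-section rupture.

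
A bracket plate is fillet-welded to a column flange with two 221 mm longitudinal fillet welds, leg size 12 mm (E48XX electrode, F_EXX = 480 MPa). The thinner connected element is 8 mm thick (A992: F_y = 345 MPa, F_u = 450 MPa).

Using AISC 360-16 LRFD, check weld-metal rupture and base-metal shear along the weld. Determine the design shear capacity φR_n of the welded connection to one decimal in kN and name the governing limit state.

716.0 kN (base-metal shear governs)

Weld metal: throat = 0.707×12 = 8.484 mm, L = 2×221 = 442 mm. φR_n = 0.75 × 0.6 × 480 × 8.484 × 442 = 810.0 kN.
Base metal shear (8 mm plate): yield φR_n = 1.0×0.6×345×8×442 = 732.0 kN; rupture φR_n = 0.75×0.6×450×8×442 = 716.0 kN; take 716.0 kN (rupture).
Governing: min(810.0, 716.0) = 716.0 kN → base-metal shear.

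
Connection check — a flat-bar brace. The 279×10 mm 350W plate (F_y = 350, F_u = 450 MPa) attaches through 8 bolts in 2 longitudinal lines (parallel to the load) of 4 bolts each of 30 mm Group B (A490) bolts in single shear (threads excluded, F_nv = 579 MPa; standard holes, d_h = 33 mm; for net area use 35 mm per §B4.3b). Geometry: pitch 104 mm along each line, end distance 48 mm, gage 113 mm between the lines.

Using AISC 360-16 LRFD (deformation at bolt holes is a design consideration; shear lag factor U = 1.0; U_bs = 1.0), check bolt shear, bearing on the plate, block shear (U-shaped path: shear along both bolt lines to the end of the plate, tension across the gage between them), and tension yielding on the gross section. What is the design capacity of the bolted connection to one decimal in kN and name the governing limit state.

Bolt shear: A_b = π(30)²/4 = 706.86 mm². φR_n = 0.75 × 579 × 706.86 × 8 × 1 = 2455.6 kN.
Bearing (10 mm plate, F_u = 450 MPa): end bolts L_c = 48 − 33/2 = 31.5, R_n = min(1.2×31.5×10×450, 2.4×30×10×450) = 170.1 kN/bolt; interior L_c = 104 − 33 = 71, R_n = 324 kN/bolt. φR_n = 0.75 × (2×170.1 + 6×324) = 1713.2 kN.
Block shear: shear path 2×[48+3×104] = 2×360 mm, A_gv = 7200, A_nv = 2×(360 − 3.5×35)×10 = 4750 mm²; tension across gage: (113 − 1×35)×10 = 780 mm². R_n = min(0.6×450×4750, 0.6×350×7200) + 1.0×450×780 = min(1282.5, 1512) + 351 = 1633.5 kN. φR_n = 0.75 × 1633.5 = 1225.1 kN.
Tension yield (gross): A_g = 279×10 = 2790 mm². φR_n = 0.90 × 350 × 2790 = 878.9 kN.
Governing: min(2455.6, 1713.2, 1225.1, 878.9) = 878.9 kN → gross-section yield.

878.9 kN (gross-section yield governs)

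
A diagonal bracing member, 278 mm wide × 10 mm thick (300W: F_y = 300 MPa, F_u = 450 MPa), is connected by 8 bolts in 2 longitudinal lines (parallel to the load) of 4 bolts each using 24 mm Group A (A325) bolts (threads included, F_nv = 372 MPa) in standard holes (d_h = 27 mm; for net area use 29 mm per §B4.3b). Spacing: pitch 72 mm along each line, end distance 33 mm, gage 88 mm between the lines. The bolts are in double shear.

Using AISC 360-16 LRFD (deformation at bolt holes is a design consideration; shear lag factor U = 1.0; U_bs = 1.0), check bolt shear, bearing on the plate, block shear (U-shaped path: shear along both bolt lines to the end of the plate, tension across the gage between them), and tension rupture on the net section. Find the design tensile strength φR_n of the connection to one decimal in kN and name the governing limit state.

742.5 kN (net-section rupture governs)

Bolt shear: A_b = π(24)²/4 = 452.39 mm². φR_n = 0.75 × 372 × 452.39 × 8 × 2 = 2019.5 kN.
Bearing (10 mm plate, F_u = 450 MPa): end bolts L_c = 33 − 27/2 = 19.5, R_n = min(1.2×19.5×10×450, 2.4×24×10×450) = 105.3 kN/bolt; interior L_c = 72 − 27 = 45, R_n = 243 kN/bolt. φR_n = 0.75 × (2×105.3 + 6×243) = 1251.5 kN.
Block shear: shear path 2×[33+3×72] = 2×249 mm, A_gv = 4980, A_nv = 2×(249 − 3.5×29)×10 = 2950 mm²; tension across gage: (88 − 1×29)×10 = 590 mm². R_n = min(0.6×450×2950, 0.6×300×4980) + 1.0×450×590 = min(796.5, 896.4) + 265.5 = 1062 kN. φR_n = 0.75 × 1062 = 796.5 kN.
Tension rupture (net): A_n = (278 − 2×29)×10 = 2200 mm² (U = 1.0, A_e = A_n). φR_n = 0.75 × 450 × 2200 = 742.5 kN.
Governing: min(2019.5, 1251.5, 796.5, 742.5) = 742.5 kN → net-section rupture.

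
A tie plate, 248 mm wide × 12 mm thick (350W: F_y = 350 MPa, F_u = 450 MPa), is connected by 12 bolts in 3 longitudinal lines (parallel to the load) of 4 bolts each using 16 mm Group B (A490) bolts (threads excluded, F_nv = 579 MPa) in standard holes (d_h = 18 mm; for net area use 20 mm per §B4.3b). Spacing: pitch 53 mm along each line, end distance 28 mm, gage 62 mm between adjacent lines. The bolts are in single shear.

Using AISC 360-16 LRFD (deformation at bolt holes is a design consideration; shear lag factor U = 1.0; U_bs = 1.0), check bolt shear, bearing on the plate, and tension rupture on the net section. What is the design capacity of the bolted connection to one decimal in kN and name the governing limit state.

761.4 kN (net-section rupture governs)

Bolt shear: A_b = π(16)²/4 = 201.06 mm². φR_n = 0.75 × 579 × 201.06 × 12 × 1 = 1047.7 kN.
Bearing (12 mm plate, F_u = 450 MPa): end bolts L_c = 28 − 18/2 = 19, R_n = min(1.2×19×12×450, 2.4×16×12×450) = 123.12 kN/bolt; interior L_c = 53 − 18 = 35, R_n = 207.36 kN/bolt. φR_n = 0.75 × (3×123.12 + 9×207.36) = 1676.7 kN.
Tension rupture (net): A_n = (248 − 3×20)×12 = 2256 mm² (U = 1.0, A_e = A_n). φR_n = 0.75 × 450 × 2256 = 761.4 kN.
Governing: min(1047.7, 1676.7, 761.4) = 761.4 kN → net-section rupture.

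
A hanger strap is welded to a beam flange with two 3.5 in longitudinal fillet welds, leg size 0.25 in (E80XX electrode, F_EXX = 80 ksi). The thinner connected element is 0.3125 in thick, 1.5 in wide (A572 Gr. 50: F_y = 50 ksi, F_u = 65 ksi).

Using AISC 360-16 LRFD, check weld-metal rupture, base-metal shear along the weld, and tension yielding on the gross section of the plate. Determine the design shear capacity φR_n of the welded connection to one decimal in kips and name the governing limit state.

Weld metal: throat = 0.707×0.25 = 0.17675 in, L = 2×3.5 = 7 in. φR_n = 0.75 × 0.6 × 80 × 0.17675 × 7 = 44.5 kips.
Base metal shear (0.3125 in plate): yield φR_n = 1.0×0.6×50×0.3125×7 = 65.6 kips; rupture φR_n = 0.75×0.6×65×0.3125×7 = 64.0 kips; take 64.0 kips (rupture).
Tension yield (gross): A_g = 1.5×0.3125 = 0.46875 in². φR_n = 0.90 × 50 × 0.46875 = 21.1 kips.
Governing: min(44.5, 64.0, 21.1) = 21.1 kips → gross-section yield.

21.1 kips (gross-section yield governs)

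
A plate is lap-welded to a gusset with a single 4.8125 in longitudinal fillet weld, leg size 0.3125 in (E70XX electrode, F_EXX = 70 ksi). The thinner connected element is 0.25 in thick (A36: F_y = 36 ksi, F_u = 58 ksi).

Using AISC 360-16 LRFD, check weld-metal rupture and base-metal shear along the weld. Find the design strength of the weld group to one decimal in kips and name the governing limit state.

Weld metal: throat = 0.707×0.3125 = 0.22094 in, L = 4.8125 in. φR_n = 0.75 × 0.6 × 70 × 0.22094 × 4.8125 = 33.5 kips.
Base metal shear (0.25 in plate): yield φR_n = 1.0×0.6×36×0.25×4.8125 = 26.0 kips; rupture φR_n = 0.75×0.6×58×0.25×4.8125 = 31.4 kips; take 26.0 kips (yield).
Governing: min(33.5, 26.0) = 26.0 kips → base-metal shear.

26.0 kips (base-metal shear governs)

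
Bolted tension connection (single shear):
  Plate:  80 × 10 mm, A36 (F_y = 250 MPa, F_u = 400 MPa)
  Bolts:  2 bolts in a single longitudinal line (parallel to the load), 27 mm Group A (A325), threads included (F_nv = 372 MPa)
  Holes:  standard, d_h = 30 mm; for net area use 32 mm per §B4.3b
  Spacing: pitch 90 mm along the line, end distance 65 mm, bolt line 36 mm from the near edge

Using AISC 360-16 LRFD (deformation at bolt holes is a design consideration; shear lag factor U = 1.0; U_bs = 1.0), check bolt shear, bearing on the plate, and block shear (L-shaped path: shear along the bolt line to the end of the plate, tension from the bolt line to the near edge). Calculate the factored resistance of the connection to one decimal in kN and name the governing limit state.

Bolt shear: A_b = π(27)²/4 = 572.56 mm². φR_n = 0.75 × 372 × 572.56 × 2 × 1 = 319.5 kN.
Bearing (10 mm plate, F_u = 400 MPa): end bolts L_c = 65 − 30/2 = 50, R_n = min(1.2×50×10×400, 2.4×27×10×400) = 240 kN/bolt; interior L_c = 90 − 30 = 60, R_n = 259.2 kN/bolt. φR_n = 0.75 × (1×240 + 1×259.2) = 374.4 kN.
Block shear: shear path 1×[65+1×90] = 1×155 mm, A_gv = 1550, A_nv = 1×(155 − 1.5×32)×10 = 1070 mm²; tension to near edge: (36 − 0.5×32)×10 = 200 mm². R_n = min(0.6×400×1070, 0.6×250×1550) + 1.0×400×200 = min(256.8, 232.5) + 80 = 312.5 kN. φR_n = 0.75 × 312.5 = 234.4 kN.
Governing: min(319.5, 374.4, 234.4) = 234.4 kN → block shear.

234.4 kN (block shear governs)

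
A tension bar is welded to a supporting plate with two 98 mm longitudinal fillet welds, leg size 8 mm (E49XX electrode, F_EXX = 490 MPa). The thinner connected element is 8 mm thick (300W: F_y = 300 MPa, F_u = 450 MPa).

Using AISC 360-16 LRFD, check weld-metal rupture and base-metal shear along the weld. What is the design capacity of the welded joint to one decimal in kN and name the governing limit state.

Weld metal: throat = 0.707×8 = 5.656 mm, L = 2×98 = 196 mm. φR_n = 0.75 × 0.6 × 490 × 5.656 × 196 = 244.4 kN.
Base metal shear (8 mm plate): yield φR_n = 1.0×0.6×300×8×196 = 282.2 kN; rupture φR_n = 0.75×0.6×450×8×196 = 317.5 kN; take 282.2 kN (yield).
Governing: min(244.4, 282.2) = 244.4 kN → weld metal.

244.4 kN (weld metal governs)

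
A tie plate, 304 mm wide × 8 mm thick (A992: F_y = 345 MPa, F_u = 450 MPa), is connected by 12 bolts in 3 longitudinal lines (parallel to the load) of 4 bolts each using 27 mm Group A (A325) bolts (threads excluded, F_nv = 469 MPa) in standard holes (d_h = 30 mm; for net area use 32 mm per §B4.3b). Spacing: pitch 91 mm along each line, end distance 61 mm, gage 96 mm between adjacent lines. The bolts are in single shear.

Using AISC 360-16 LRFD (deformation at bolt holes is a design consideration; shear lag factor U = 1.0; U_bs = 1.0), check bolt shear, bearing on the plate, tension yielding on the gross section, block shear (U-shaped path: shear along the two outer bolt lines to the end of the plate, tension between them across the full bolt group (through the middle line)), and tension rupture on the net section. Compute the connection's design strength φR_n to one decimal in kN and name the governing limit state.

Bolt shear: A_b = π(27)²/4 = 572.56 mm². φR_n = 0.75 × 469 × 572.56 × 12 × 1 = 2416.8 kN.
Bearing (8 mm plate, F_u = 450 MPa): end bolts L_c = 61 − 30/2 = 46, R_n = min(1.2×46×8×450, 2.4×27×8×450) = 198.72 kN/bolt; interior L_c = 91 − 30 = 61, R_n = 233.28 kN/bolt. φR_n = 0.75 × (3×198.72 + 9×233.28) = 2021.8 kN.
Tension yield (gross): A_g = 304×8 = 2432 mm². φR_n = 0.90 × 345 × 2432 = 755.1 kN.
Block shear: shear path 2×[61+3×91] = 2×334 mm, A_gv = 5344, A_nv = 2×(334 − 3.5×32)×8 = 3552 mm²; tension across gage: (192 − 2×32)×8 = 1024 mm². R_n = min(0.6×450×3552, 0.6×345×5344) + 1.0×450×1024 = min(959.04, 1106.2) + 460.8 = 1419.8 kN. φR_n = 0.75 × 1419.8 = 1064.9 kN.
Tension rupture (net): A_n = (304 − 3×32)×8 = 1664 mm² (U = 1.0, A_e = A_n). φR_n = 0.75 × 450 × 1664 = 561.6 kN.
Governing: min(2416.8, 2021.8, 755.1, 1064.9, 561.6) = 561.6 kN → net-section rupture.

561.6 kN (net-section rupture governs)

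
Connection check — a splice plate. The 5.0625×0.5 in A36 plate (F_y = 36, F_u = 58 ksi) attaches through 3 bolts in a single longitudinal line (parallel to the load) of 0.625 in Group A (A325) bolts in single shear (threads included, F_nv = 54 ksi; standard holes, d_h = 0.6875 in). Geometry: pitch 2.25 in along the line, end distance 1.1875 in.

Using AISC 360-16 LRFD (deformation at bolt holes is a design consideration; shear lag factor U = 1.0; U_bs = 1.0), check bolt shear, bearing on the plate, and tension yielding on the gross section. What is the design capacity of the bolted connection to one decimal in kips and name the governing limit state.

Bolt shear: A_b = π(0.625)²/4 = 0.3068 in². φR_n = 0.75 × 54 × 0.3068 × 3 × 1 = 37.3 kips.
Bearing (0.5 in plate, F_u = 58 ksi): end bolts L_c = 1.1875 − 0.6875/2 = 0.84375, R_n = min(1.2×0.84375×0.5×58, 2.4×0.625×0.5×58) = 29.363 kips/bolt; interior L_c = 2.25 − 0.6875 = 1.5625, R_n = 43.5 kips/bolt. φR_n = 0.75 × (1×29.363 + 2×43.5) = 87.3 kips.
Tension yield (gross): A_g = 5.0625×0.5 = 2.5313 in². φR_n = 0.90 × 36 × 2.5313 = 82.0 kips.
Governing: min(37.3, 87.3, 82.0) = 37.3 kips → bolt shear.

37.3 kips (bolt shear governs)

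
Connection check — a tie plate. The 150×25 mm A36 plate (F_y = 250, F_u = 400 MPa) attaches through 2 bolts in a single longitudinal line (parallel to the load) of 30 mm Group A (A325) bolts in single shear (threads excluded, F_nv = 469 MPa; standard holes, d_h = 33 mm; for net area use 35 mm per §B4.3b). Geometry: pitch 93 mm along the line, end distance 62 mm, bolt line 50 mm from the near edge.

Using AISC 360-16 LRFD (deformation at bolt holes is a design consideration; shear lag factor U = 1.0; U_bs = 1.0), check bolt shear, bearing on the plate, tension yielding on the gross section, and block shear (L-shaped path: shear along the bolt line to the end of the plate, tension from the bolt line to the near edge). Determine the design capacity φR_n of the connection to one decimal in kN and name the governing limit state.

497.3 kN (bolt shear governs)

Bolt shear: A_b = π(30)²/4 = 706.86 mm². φR_n = 0.75 × 469 × 706.86 × 2 × 1 = 497.3 kN.
Bearing (25 mm plate, F_u = 400 MPa): end bolts L_c = 62 − 33/2 = 45.5, R_n = min(1.2×45.5×25×400, 2.4×30×25×400) = 546 kN/bolt; interior L_c = 93 − 33 = 60, R_n = 720 kN/bolt. φR_n = 0.75 × (1×546 + 1×720) = 949.5 kN.
Tension yield (gross): A_g = 150×25 = 3750 mm². φR_n = 0.90 × 250 × 3750 = 843.8 kN.
Block shear: shear path 1×[62+1×93] = 1×155 mm, A_gv = 3875, A_nv = 1×(155 − 1.5×35)×25 = 2562.5 mm²; tension to near edge: (50 − 0.5×35)×25 = 812.5 mm². R_n = min(0.6×400×2562.5, 0.6×250×3875) + 1.0×400×812.5 = min(615, 581.25) + 325 = 906.25 kN. φR_n = 0.75 × 906.25 = 679.7 kN.
Governing: min(497.3, 949.5, 843.8, 679.7) = 497.3 kN → bolt shear.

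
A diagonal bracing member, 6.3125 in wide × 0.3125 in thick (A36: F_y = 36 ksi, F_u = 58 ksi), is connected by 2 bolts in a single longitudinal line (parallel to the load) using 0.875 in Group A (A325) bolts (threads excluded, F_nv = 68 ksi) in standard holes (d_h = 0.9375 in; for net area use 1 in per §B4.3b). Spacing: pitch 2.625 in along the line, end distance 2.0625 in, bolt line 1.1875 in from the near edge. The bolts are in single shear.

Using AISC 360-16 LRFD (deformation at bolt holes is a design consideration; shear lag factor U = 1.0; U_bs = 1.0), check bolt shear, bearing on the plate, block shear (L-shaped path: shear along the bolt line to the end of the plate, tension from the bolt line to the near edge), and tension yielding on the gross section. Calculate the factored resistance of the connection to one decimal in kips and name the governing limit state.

Bolt shear: A_b = π(0.875)²/4 = 0.60132 in². φR_n = 0.75 × 68 × 0.60132 × 2 × 1 = 61.3 kips.
Bearing (0.3125 in plate, F_u = 58 ksi): end bolts L_c = 2.0625 − 0.9375/2 = 1.59375, R_n = min(1.2×1.59375×0.3125×58, 2.4×0.875×0.3125×58) = 34.664 kips/bolt; interior L_c = 2.625 − 0.9375 = 1.6875, R_n = 36.703 kips/bolt. φR_n = 0.75 × (1×34.664 + 1×36.703) = 53.5 kips.
Block shear: shear path 1×[2.0625+1×2.625] = 1×4.6875 in, A_gv = 1.4648, A_nv = 1×(4.6875 − 1.5×1)×0.3125 = 0.99609 in²; tension to near edge: (1.1875 − 0.5×1)×0.3125 = 0.21484 in². R_n = min(0.6×58×0.99609, 0.6×36×1.4648) + 1.0×58×0.21484 = min(34.664, 31.64) + 12.461 = 44.101 kips. φR_n = 0.75 × 44.101 = 33.1 kips.
Tension yield (gross): A_g = 6.3125×0.3125 = 1.9727 in². φR_n = 0.90 × 36 × 1.9727 = 63.9 kips.
Governing: min(61.3, 53.5, 33.1, 63.9) = 33.1 kips → block shear.

33.1 kips (block shear governs)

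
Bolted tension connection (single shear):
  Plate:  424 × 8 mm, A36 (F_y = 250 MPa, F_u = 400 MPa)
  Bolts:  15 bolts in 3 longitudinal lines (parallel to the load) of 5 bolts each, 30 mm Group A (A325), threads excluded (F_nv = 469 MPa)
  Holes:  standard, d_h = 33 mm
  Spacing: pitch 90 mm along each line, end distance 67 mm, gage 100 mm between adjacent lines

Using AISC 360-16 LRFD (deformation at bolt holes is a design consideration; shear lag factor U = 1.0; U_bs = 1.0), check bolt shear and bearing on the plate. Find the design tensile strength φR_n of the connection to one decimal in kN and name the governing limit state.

2406.2 kN (bearing governs)

Bolt shear: A_b = π(30)²/4 = 706.86 mm². φR_n = 0.75 × 469 × 706.86 × 15 × 1 = 3729.6 kN.
Bearing (8 mm plate, F_u = 400 MPa): end bolts L_c = 67 − 33/2 = 50.5, R_n = min(1.2×50.5×8×400, 2.4×30×8×400) = 193.92 kN/bolt; interior L_c = 90 − 33 = 57, R_n = 218.88 kN/bolt. φR_n = 0.75 × (3×193.92 + 12×218.88) = 2406.2 kN.
Governing: min(3729.6, 2406.2) = 2406.2 kN → bearing.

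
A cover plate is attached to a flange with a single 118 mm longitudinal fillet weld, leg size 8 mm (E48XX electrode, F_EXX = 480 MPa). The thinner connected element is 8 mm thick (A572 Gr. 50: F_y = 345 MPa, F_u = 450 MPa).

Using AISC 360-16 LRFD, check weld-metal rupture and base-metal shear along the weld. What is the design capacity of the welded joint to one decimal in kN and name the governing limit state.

Weld metal: throat = 0.707×8 = 5.656 mm, L = 118 mm. φR_n = 0.75 × 0.6 × 480 × 5.656 × 118 = 144.2 kN.
Base metal shear (8 mm plate): yield φR_n = 1.0×0.6×345×8×118 = 195.4 kN; rupture φR_n = 0.75×0.6×450×8×118 = 191.2 kN; take 191.2 kN (rupture).
Governing: min(144.2, 191.2) = 144.2 kN → weld metal.

144.2 kN (weld metal governs)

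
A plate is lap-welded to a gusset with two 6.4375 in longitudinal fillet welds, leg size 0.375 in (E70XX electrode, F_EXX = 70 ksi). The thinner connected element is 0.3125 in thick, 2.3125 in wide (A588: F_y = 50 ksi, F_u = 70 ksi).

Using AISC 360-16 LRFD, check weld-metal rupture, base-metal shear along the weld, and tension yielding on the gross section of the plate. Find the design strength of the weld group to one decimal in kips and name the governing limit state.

Weld metal: throat = 0.707×0.375 = 0.26513 in, L = 2×6.4375 = 12.875 in. φR_n = 0.75 × 0.6 × 70 × 0.26513 × 12.875 = 107.5 kips.
Base metal shear (0.3125 in plate): yield φR_n = 1.0×0.6×50×0.3125×12.875 = 120.7 kips; rupture φR_n = 0.75×0.6×70×0.3125×12.875 = 126.7 kips; take 120.7 kips (yield).
Tension yield (gross): A_g = 2.3125×0.3125 = 0.72266 in². φR_n = 0.90 × 50 × 0.72266 = 32.5 kips.
Governing: min(107.5, 120.7, 32.5) = 32.5 kips → gross-section yield.

32.5 kips (gross-section yield governs)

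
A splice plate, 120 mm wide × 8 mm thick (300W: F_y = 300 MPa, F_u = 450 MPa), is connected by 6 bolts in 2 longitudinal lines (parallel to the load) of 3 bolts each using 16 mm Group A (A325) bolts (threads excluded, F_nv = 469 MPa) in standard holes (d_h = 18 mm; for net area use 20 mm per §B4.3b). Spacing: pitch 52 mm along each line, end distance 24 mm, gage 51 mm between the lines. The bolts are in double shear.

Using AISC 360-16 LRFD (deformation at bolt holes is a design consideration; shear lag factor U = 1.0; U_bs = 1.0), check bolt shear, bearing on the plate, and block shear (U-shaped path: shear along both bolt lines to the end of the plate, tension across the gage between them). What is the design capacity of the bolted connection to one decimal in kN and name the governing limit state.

336.4 kN (block shear governs)

Bolt shear: A_b = π(16)²/4 = 201.06 mm². φR_n = 0.75 × 469 × 201.06 × 6 × 2 = 848.7 kN.
Bearing (8 mm plate, F_u = 450 MPa): end bolts L_c = 24 − 18/2 = 15, R_n = min(1.2×15×8×450, 2.4×16×8×450) = 64.8 kN/bolt; interior L_c = 52 − 18 = 34, R_n = 138.24 kN/bolt. φR_n = 0.75 × (2×64.8 + 4×138.24) = 511.9 kN.
Block shear: shear path 2×[24+2×52] = 2×128 mm, A_gv = 2048, A_nv = 2×(128 − 2.5×20)×8 = 1248 mm²; tension across gage: (51 − 1×20)×8 = 248 mm². R_n = min(0.6×450×1248, 0.6×300×2048) + 1.0×450×248 = min(336.96, 368.64) + 111.6 = 448.56 kN. φR_n = 0.75 × 448.56 = 336.4 kN.
Governing: min(848.7, 511.9, 336.4) = 336.4 kN → block shear.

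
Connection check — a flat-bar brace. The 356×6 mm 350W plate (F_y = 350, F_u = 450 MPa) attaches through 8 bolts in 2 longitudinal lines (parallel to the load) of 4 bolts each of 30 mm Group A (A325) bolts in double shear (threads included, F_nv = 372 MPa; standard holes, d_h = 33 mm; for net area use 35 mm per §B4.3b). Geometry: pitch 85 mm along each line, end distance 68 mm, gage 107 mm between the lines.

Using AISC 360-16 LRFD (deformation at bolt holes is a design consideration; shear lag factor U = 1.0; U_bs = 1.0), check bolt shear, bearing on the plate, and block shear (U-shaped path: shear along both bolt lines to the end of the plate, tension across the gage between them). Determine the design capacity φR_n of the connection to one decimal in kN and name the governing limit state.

633.0 kN (block shear governs)

Bolt shear: A_b = π(30)²/4 = 706.86 mm². φR_n = 0.75 × 372 × 706.86 × 8 × 2 = 3155.4 kN.
Bearing (6 mm plate, F_u = 450 MPa): end bolts L_c = 68 − 33/2 = 51.5, R_n = min(1.2×51.5×6×450, 2.4×30×6×450) = 166.86 kN/bolt; interior L_c = 85 − 33 = 52, R_n = 168.48 kN/bolt. φR_n = 0.75 × (2×166.86 + 6×168.48) = 1008.5 kN.
Block shear: shear path 2×[68+3×85] = 2×323 mm, A_gv = 3876, A_nv = 2×(323 − 3.5×35)×6 = 2406 mm²; tension across gage: (107 − 1×35)×6 = 432 mm². R_n = min(0.6×450×2406, 0.6×350×3876) + 1.0×450×432 = min(649.62, 813.96) + 194.4 = 844.02 kN. φR_n = 0.75 × 844.02 = 633.0 kN.
Governing: min(3155.4, 1008.5, 633.0) = 633.0 kN → block shear.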